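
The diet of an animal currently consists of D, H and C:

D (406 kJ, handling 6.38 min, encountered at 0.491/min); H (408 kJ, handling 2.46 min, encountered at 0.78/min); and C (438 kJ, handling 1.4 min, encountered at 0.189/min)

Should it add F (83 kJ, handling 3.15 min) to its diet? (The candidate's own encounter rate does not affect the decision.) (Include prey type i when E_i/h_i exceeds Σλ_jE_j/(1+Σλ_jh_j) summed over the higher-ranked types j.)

No

On D, H and C alone, R = ΣλE/(1+Σλh) = 600.4/6.316 = 95.06 kJ/min.
F: E/h = 83/3.15 = 26.35 kJ/min.
26.35 < 95.06, so adding F would lower the average — exclude it.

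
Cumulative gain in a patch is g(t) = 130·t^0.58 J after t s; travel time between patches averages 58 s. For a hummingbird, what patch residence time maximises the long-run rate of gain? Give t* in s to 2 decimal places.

By the marginal value theorem, leave when the instantaneous gain rate g'(t) equals the habitat-wide average g(t)/(T + t).
g'(t) = 0.58·130·t^-0.42. Setting 0.58·130·t^-0.42 = 130·t^0.58/(58+t) gives 0.58(58+t) = t, so 0.42·t = 0.58×58.
t* = 0.58×58/0.42 = 80.1 s.

80.10 s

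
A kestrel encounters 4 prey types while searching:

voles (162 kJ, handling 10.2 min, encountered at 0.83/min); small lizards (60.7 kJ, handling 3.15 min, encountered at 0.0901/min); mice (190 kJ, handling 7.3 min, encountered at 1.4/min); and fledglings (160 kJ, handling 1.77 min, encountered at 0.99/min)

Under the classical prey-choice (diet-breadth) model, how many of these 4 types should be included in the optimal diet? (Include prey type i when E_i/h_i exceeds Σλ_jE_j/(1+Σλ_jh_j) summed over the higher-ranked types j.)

1

Rank by E/h (kJ/min): fledglings 90.4, mice 26, small lizards 19.3, voles 15.9. Include each in turn until the next type's E/h falls below the running intake rate.
Rate on top 1: 57.55. mice: 26 < 57.55 → exclude; stop.
Optimal diet: fledglings — 1 of 4 types.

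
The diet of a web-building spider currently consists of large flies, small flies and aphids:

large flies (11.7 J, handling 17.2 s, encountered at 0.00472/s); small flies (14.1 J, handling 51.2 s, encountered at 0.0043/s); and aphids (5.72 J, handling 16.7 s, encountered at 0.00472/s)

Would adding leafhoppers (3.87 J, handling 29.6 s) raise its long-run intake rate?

Yes

On large flies, small flies and aphids alone, R = ΣλE/(1+Σλh) = 0.1429/1.38 = 0.1035 J/s.
leafhoppers: E/h = 3.87/29.6 = 0.1307 J/s.
0.1307 > 0.1035, so adding leafhoppers raises the average — include it.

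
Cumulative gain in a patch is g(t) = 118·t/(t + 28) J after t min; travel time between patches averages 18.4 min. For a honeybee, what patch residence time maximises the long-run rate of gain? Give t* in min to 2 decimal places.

22.70 min

Maximise g(t)/(T+t): set derivative to zero → g'(t)(T+t) = g(t).
g'(t) = 118·28/(t + 28)². Setting 118·28/(t+28)² = 118t/[(t+28)(18.4+t)] gives 28(18.4+t) = t(t+28), so t² = 28×18.4 = 515.2.
t* = √515.2 = 22.7 min.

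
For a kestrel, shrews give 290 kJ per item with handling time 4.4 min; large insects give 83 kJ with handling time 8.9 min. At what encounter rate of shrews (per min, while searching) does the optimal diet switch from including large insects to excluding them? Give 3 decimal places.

The zero-one rule: include large insects iff E₂/h₂ > λE₁/(1+λh₁). Equality gives the switch point.
λE₁h₂ = E₂ + λE₂h₁ ⇒ λ = E₂/(E₁h₂ − E₂h₁) = 83/(2581 − 365.2) = 0.03746 per min.

0.037 per min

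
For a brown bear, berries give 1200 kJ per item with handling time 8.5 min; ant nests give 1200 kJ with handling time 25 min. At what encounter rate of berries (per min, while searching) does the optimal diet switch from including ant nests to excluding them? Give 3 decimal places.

Drop ant nests once their profitability E₂/h₂ falls below the rate achievable on berries alone: E₂/h₂ = λE₁/(1 + λh₁).
Solve for λ: λE₁h₂ = E₂(1 + λh₁) → λ(E₁h₂ − E₂h₁) = E₂ → λ = E₂/(E₁h₂ − E₂h₁).
λ = 1200/(1200×25 − 1200×8.5) = 1200/1.98e+04 = 0.06061 per min.

0.061 per min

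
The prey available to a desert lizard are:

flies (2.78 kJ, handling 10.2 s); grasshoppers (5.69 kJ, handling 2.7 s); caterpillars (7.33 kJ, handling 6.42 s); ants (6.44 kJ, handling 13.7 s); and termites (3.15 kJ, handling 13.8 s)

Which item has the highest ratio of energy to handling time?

In descending order of E/h:
grasshoppers: 5.69/2.7 = 2.11 kJ/s
caterpillars: 7.33/6.42 = 1.14 kJ/s
ants: 6.44/13.7 = 0.47 kJ/s
flies: 2.78/10.2 = 0.273 kJ/s
termites: 3.15/13.8 = 0.228 kJ/s

grasshoppers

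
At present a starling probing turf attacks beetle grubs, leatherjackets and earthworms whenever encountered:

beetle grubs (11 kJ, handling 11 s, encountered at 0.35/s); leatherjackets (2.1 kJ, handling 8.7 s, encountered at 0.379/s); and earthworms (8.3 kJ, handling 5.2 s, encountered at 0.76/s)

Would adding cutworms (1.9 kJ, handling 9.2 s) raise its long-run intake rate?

No

Current rate: (0.35×11 + 0.379×2.1 + 0.76×8.3)/(1 + 0.35×11 + 0.379×8.7 + 0.76×5.2) = 0.9053 kJ/s.
Profitability of cutworms: 1.9/9.2 = 0.2065 kJ/s.
Since 0.2065 < R, time spent handling cutworms is better spent searching.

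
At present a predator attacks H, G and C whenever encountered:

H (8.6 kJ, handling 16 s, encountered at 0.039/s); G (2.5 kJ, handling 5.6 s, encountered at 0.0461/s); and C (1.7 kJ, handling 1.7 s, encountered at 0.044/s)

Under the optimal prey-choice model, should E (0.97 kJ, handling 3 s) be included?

Yes

Current rate: (0.039×8.6 + 0.0461×2.5 + 0.044×1.7)/(1 + 0.039×16 + 0.0461×5.6 + 0.044×1.7) = 0.2685 kJ/s.
E: E/h = 0.97/3 = 0.3233 kJ/s.
Since 0.3233 > R, including E increases the long-run rate.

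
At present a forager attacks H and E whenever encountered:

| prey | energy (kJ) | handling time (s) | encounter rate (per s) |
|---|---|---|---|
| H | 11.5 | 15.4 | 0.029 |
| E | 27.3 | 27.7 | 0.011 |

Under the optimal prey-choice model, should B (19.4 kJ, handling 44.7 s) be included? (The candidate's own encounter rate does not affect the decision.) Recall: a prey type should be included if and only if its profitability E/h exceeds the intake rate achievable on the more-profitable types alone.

On H and E alone, R = ΣλE/(1+Σλh) = 0.6338/1.751 = 0.3619 kJ/s.
Profitability of B: 19.4/44.7 = 0.434 kJ/s.
0.434 > 0.3619, so adding B raises the average — include it.

Yes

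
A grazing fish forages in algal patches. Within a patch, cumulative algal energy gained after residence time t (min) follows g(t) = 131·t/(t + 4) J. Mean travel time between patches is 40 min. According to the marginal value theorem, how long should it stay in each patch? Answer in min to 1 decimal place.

Maximise g(t)/(T+t): set derivative to zero → g'(t)(T+t) = g(t).
g'(t) = 131·4/(t + 4)². Setting 131·4/(t+4)² = 131t/[(t+4)(40+t)] gives 4(40+t) = t(t+4), so t² = 4×40 = 160.
t* = √160 = 12.65 min.

12.6 min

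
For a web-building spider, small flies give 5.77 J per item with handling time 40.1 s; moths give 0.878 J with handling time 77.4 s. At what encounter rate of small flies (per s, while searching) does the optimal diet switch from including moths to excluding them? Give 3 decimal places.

Drop moths once their profitability E₂/h₂ falls below the rate achievable on small flies alone: E₂/h₂ = λE₁/(1 + λh₁).
Solve for λ: λE₁h₂ = E₂(1 + λh₁) → λ(E₁h₂ − E₂h₁) = E₂ → λ = E₂/(E₁h₂ − E₂h₁).
λ = 0.878/(5.77×77.4 − 0.878×40.1) = 0.878/411.4 = 0.002134 per s.

0.002 per s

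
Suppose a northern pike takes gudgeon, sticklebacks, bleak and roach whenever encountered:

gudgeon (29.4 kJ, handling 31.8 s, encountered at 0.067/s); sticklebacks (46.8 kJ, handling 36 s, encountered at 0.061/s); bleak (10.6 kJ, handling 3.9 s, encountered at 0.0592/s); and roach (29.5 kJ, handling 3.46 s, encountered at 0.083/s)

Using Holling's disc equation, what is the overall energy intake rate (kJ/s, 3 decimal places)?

Energy encountered per unit search time: 0.067×29.4 + 0.061×46.8 + 0.0592×10.6 + 0.083×29.5 = 7.901 kJ/s.
Handling time per unit search time: 0.067×31.8 + 0.061×36 + 0.0592×3.9 + 0.083×3.46 = 4.845.
Rate = 7.901/(1 + 4.845) = 1.352 kJ/s.

1.352 kJ/s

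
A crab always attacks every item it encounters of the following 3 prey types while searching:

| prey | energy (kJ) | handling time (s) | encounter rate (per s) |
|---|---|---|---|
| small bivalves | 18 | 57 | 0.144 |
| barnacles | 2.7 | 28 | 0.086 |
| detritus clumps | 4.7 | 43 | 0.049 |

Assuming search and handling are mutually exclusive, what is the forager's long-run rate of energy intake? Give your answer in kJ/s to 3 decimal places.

R = Σλ_iE_i / (1 + Σλ_ih_i)
Numerator: 0.144×18 + 0.086×2.7 + 0.049×4.7 = 3.054
Denominator: 1 + 0.144×57 + 0.086×28 + 0.049×43 = 13.72
R = 3.054/13.72 = 0.2226 kJ/s

0.223 kJ/s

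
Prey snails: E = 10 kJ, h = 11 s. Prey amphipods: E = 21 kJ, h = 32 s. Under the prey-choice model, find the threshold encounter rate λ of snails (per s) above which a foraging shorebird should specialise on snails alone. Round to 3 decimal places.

0.236 per s

Drop amphipods once their profitability E₂/h₂ falls below the rate achievable on snails alone: E₂/h₂ = λE₁/(1 + λh₁).
Solve for λ: λE₁h₂ = E₂(1 + λh₁) → λ(E₁h₂ − E₂h₁) = E₂ → λ = E₂/(E₁h₂ − E₂h₁).
λ = 21/(10×32 − 21×11) = 21/89 = 0.236 per s.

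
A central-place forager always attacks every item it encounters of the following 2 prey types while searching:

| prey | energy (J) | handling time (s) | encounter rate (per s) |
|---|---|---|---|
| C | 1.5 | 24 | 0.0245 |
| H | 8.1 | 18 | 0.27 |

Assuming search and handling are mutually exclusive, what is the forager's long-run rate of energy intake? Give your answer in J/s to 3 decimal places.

R = (0.0245×1.5 + 0.27×8.1) / (1 + 0.0245×24 + 0.27×18) = 2.224/6.448 = 0.3449 J/s.

0.345 J/s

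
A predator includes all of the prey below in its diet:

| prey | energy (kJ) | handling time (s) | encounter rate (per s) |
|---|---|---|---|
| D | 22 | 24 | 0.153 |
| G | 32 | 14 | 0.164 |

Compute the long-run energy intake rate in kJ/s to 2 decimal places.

1.24 kJ/s

R = (0.153×22 + 0.164×32) / (1 + 0.153×24 + 0.164×14) = 8.614/6.968 = 1.236 kJ/s.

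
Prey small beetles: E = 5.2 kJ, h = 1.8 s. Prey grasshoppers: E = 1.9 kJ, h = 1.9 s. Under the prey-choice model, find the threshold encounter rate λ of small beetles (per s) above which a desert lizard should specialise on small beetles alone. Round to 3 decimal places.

The zero-one rule: include grasshoppers iff E₂/h₂ > λE₁/(1+λh₁). Equality gives the switch point.
λE₁h₂ = E₂ + λE₂h₁ ⇒ λ = E₂/(E₁h₂ − E₂h₁) = 1.9/(9.88 − 3.42) = 0.2941 per s.

0.294 per s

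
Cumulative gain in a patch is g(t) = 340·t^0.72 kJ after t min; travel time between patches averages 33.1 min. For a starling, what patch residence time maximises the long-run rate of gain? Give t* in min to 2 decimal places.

85.11 min

Maximise g(t)/(T+t): set derivative to zero → g'(t)(T+t) = g(t).
g'(t) = 0.72·340·t^-0.28. Setting 0.72·340·t^-0.28 = 340·t^0.72/(33.1+t) gives 0.72(33.1+t) = t, so 0.28·t = 0.72×33.1.
t* = 0.72×33.1/0.28 = 85.11 min.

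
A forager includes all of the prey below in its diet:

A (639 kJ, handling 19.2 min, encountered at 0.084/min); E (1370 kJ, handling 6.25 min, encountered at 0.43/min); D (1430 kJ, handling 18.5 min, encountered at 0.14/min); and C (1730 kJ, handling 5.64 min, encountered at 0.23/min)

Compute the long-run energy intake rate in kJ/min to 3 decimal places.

Energy encountered per unit search time: 0.084×639 + 0.43×1370 + 0.14×1430 + 0.23×1730 = 1241 kJ/min.
Handling time per unit search time: 0.084×19.2 + 0.43×6.25 + 0.14×18.5 + 0.23×5.64 = 8.188.
Rate = 1241/(1 + 8.188) = 135.1 kJ/min.

135.061 kJ/min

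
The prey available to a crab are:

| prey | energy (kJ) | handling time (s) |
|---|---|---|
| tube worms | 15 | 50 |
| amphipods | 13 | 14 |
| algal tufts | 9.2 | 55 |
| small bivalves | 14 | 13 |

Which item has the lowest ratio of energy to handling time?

Profitability E/h (kJ/s): tube worms = 15/50 = 0.3, amphipods = 13/14 = 0.929, algal tufts = 9.2/55 = 0.167, small bivalves = 14/13 = 1.08.
Ranked: small bivalves > amphipods > tube worms > algal tufts.

algal tufts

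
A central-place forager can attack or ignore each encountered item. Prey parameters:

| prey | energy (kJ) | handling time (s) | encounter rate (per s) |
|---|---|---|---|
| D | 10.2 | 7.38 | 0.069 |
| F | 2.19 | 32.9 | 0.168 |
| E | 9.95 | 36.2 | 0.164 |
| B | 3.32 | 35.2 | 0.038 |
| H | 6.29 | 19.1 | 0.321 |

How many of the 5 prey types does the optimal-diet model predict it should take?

E/h in descending order: D 1.38, H 0.329, E 0.275, B 0.0943, F 0.0666 kJ/s. The optimal diet is the largest prefix of this list for which every included type satisfies E_i/h_i > R on the types above it.
Rate on top 1: 0.4663. H: 0.329 < 0.4663 → exclude; stop.
Optimal diet: D — 1 of 5 types.

1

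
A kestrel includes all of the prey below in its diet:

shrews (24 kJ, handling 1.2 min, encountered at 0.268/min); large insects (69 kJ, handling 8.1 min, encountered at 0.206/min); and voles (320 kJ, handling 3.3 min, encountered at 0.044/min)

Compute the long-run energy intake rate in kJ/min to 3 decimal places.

11.075 kJ/min

Energy encountered per unit search time: 0.268×24 + 0.206×69 + 0.044×320 = 34.73 kJ/min.
Handling time per unit search time: 0.268×1.2 + 0.206×8.1 + 0.044×3.3 = 2.135.
Rate = 34.73/(1 + 2.135) = 11.08 kJ/min.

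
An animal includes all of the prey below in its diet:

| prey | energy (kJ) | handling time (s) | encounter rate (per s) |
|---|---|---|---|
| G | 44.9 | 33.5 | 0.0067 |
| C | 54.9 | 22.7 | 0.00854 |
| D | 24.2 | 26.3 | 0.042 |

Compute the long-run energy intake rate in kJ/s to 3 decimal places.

0.708 kJ/s

Energy encountered per unit search time: 0.0067×44.9 + 0.00854×54.9 + 0.042×24.2 = 1.786 kJ/s.
Handling time per unit search time: 0.0067×33.5 + 0.00854×22.7 + 0.042×26.3 = 1.523.
Rate = 1.786/(1 + 1.523) = 0.7079 kJ/s.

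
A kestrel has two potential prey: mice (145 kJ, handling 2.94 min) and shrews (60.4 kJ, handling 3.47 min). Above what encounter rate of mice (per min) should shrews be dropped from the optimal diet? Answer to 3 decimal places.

Drop shrews once their profitability E₂/h₂ falls below the rate achievable on mice alone: E₂/h₂ = λE₁/(1 + λh₁).
Solve for λ: λE₁h₂ = E₂(1 + λh₁) → λ(E₁h₂ − E₂h₁) = E₂ → λ = E₂/(E₁h₂ − E₂h₁).
λ = 60.4/(145×3.47 − 60.4×2.94) = 60.4/325.6 = 0.1855 per min.

0.186 per min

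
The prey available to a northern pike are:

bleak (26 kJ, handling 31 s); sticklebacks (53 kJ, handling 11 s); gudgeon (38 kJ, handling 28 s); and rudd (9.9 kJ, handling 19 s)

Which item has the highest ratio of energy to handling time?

sticklebacks

In descending order of E/h:
sticklebacks: 53/11 = 4.82 kJ/s
gudgeon: 38/28 = 1.36 kJ/s
bleak: 26/31 = 0.839 kJ/s
rudd: 9.9/19 = 0.521 kJ/s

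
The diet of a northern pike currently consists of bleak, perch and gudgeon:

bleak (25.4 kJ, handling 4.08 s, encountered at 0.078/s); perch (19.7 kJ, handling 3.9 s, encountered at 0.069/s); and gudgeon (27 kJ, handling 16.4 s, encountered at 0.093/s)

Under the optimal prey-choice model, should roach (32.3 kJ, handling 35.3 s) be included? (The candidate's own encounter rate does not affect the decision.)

No

Intake rate on the current diet: R = (0.078×25.4 + 0.069×19.7 + 0.093×27) / (1 + 0.078×4.08 + 0.069×3.9 + 0.093×16.4) = 5.851/3.113 = 1.88 kJ/s.
roach: E/h = 32.3/35.3 = 0.915 kJ/s.
Since 0.915 < R, time spent handling roach is better spent searching.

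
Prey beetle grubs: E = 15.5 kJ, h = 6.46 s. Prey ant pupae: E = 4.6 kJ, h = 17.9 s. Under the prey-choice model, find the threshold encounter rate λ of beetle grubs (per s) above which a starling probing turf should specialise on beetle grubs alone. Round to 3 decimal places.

0.019 per s

Drop ant pupae once their profitability E₂/h₂ falls below the rate achievable on beetle grubs alone: E₂/h₂ = λE₁/(1 + λh₁).
Solve for λ: λE₁h₂ = E₂(1 + λh₁) → λ(E₁h₂ − E₂h₁) = E₂ → λ = E₂/(E₁h₂ − E₂h₁).
λ = 4.6/(15.5×17.9 − 4.6×6.46) = 4.6/247.7 = 0.01857 per s.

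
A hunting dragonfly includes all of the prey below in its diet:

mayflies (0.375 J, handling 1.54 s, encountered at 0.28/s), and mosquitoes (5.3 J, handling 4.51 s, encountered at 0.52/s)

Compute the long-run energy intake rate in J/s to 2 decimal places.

R = (0.28×0.375 + 0.52×5.3) / (1 + 0.28×1.54 + 0.52×4.51) = 2.861/3.776 = 0.7576 J/s.

0.76 J/s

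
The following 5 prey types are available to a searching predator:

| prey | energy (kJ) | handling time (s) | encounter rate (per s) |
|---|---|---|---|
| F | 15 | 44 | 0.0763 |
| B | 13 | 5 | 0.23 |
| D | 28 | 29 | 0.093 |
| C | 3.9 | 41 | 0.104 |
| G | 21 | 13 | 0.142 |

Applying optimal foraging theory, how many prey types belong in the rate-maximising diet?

Rank by E/h (kJ/s): B 2.6, G 1.62, D 0.966, F 0.341, C 0.0951. Include each in turn until the next type's E/h falls below the running intake rate.
Rate on top 1: 1.391. G: 1.62 > 1.391 → include.
Rate on top 2: 1.494. D: 0.966 < 1.494 → exclude; stop.
Optimal diet: B, G — 2 of 5 types.

2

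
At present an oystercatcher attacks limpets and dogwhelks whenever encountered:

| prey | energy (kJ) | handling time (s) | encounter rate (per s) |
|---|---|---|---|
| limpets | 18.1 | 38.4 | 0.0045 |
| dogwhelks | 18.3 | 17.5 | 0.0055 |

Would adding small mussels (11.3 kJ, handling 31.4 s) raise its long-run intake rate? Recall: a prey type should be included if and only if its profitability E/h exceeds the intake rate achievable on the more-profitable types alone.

Yes

On limpets and dogwhelks alone, R = ΣλE/(1+Σλh) = 0.1821/1.269 = 0.1435 kJ/s.
Profitability of small mussels: 11.3/31.4 = 0.3599 kJ/s.
Since 0.3599 > R, including small mussels increases the long-run rate.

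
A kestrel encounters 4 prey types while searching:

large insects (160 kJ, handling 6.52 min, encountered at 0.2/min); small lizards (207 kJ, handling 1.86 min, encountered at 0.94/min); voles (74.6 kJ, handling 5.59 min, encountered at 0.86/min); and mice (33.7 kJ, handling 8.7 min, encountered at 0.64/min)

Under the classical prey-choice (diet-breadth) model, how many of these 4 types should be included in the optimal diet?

Rank by E/h (kJ/min): small lizards 111, large insects 24.5, voles 13.3, mice 3.87. Include each in turn until the next type's E/h falls below the running intake rate.
Rate on top 1: 70.8. large insects: 24.5 < 70.8 → exclude; stop.
Optimal diet: small lizards — 1 of 4 types.

1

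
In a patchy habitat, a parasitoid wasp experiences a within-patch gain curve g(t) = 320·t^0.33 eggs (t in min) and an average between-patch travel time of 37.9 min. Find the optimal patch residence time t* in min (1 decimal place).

Maximise g(t)/(T+t): set derivative to zero → g'(t)(T+t) = g(t).
g'(t) = 0.33·320·t^-0.67. Setting 0.33·320·t^-0.67 = 320·t^0.33/(37.9+t) gives 0.33(37.9+t) = t, so 0.67·t = 0.33×37.9.
t* = 0.33×37.9/0.67 = 18.67 min.

18.7 min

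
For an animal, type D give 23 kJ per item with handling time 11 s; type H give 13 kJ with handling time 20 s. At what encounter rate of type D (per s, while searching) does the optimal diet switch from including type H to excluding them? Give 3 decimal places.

Drop type H once their profitability E₂/h₂ falls below the rate achievable on type D alone: E₂/h₂ = λE₁/(1 + λh₁).
Solve for λ: λE₁h₂ = E₂(1 + λh₁) → λ(E₁h₂ − E₂h₁) = E₂ → λ = E₂/(E₁h₂ − E₂h₁).
λ = 13/(23×20 − 13×11) = 13/317 = 0.04101 per s.

0.041 per s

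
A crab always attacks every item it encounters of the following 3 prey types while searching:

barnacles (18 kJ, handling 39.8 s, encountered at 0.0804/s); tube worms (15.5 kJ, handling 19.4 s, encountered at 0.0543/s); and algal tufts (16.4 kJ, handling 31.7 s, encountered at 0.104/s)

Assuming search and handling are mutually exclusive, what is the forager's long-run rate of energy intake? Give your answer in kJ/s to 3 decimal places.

Energy encountered per unit search time: 0.0804×18 + 0.0543×15.5 + 0.104×16.4 = 3.994 kJ/s.
Handling time per unit search time: 0.0804×39.8 + 0.0543×19.4 + 0.104×31.7 = 7.55.
Rate = 3.994/(1 + 7.55) = 0.4672 kJ/s.

0.467 kJ/s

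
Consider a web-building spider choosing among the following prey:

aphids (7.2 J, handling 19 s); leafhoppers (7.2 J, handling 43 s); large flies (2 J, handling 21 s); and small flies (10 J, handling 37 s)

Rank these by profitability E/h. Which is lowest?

Profitability E/h (J/s): aphids = 7.2/19 = 0.379, leafhoppers = 7.2/43 = 0.167, large flies = 2/21 = 0.0952, small flies = 10/37 = 0.27.
Ranked: aphids > small flies > leafhoppers > large flies.

large flies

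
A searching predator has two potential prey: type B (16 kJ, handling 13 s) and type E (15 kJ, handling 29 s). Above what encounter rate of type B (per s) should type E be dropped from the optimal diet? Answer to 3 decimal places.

The zero-one rule: include type E iff E₂/h₂ > λE₁/(1+λh₁). Equality gives the switch point.
λE₁h₂ = E₂ + λE₂h₁ ⇒ λ = E₂/(E₁h₂ − E₂h₁) = 15/(464 − 195) = 0.05576 per s.

0.056 per s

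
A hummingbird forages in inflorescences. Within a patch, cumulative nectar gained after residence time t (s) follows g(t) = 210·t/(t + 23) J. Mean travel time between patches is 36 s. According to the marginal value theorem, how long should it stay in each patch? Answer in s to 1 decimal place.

28.8 s

Maximise g(t)/(T+t): set derivative to zero → g'(t)(T+t) = g(t).
g'(t) = 210·23/(t + 23)². Setting 210·23/(t+23)² = 210t/[(t+23)(36+t)] gives 23(36+t) = t(t+23), so t² = 23×36 = 828.
t* = √828 = 28.77 s.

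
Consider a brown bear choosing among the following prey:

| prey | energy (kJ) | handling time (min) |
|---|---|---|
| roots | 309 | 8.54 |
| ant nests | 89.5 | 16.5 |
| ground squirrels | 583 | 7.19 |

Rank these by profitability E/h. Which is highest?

Profitability E/h (kJ/min): roots = 309/8.54 = 36.2, ant nests = 89.5/16.5 = 5.42, ground squirrels = 583/7.19 = 81.1.
Ranked: ground squirrels > roots > ant nests.

ground squirrels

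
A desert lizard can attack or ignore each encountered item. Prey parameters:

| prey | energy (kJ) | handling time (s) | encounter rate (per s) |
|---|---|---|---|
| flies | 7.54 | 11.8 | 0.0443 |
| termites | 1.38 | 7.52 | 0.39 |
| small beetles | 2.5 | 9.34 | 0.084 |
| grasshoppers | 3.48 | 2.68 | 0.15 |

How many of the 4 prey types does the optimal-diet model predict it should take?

2

Profitabilities (E/h, kJ/s): grasshoppers 1.3, flies 0.639, small beetles 0.268, termites 0.184. Add prey in this order while the next type's profitability exceeds the intake rate on those already taken.
Rate on top 1: 0.3723. flies: 0.639 > 0.3723 → include.
Rate on top 2: 0.4447. small beetles: 0.268 < 0.4447 → exclude; stop.
Optimal diet: grasshoppers, flies — 2 of 4 types.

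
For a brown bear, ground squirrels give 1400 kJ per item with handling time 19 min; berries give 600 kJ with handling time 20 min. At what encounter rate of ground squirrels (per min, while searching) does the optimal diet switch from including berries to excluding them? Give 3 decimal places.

At the threshold, the rate on ground squirrels alone equals the profitability of berries: λ·1400/(1 + λ·19) = 600/20 = 30.
Rearranging, λ(1400 − 30×19) = 30, so λ = 30/830 = 0.03614 per min.

0.036 per min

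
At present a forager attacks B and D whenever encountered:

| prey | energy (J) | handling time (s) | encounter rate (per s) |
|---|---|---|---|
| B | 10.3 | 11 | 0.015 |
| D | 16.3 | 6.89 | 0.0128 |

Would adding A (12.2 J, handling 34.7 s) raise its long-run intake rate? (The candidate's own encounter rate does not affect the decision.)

Current rate: (0.015×10.3 + 0.0128×16.3)/(1 + 0.015×11 + 0.0128×6.89) = 0.2898 J/s.
Profitability of A: 12.2/34.7 = 0.3516 J/s.
Since 0.3516 > R, including A increases the long-run rate.

Yes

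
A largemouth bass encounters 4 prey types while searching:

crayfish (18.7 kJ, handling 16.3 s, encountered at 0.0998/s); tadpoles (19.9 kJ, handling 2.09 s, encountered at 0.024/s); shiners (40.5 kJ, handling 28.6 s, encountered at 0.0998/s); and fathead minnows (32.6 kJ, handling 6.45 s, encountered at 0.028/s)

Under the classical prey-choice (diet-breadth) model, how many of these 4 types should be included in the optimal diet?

3

Rank by E/h (kJ/s): tadpoles 9.52, fathead minnows 5.05, shiners 1.42, crayfish 1.15. Include each in turn until the next type's E/h falls below the running intake rate.
Rate on top 1: 0.4548. fathead minnows: 5.05 > 0.4548 → include.
Rate on top 2: 1.13. shiners: 1.42 > 1.13 → include.
Rate on top 3: 1.33. crayfish: 1.15 < 1.33 → exclude; stop.
Optimal diet: tadpoles, fathead minnows, shiners — 3 of 4 types.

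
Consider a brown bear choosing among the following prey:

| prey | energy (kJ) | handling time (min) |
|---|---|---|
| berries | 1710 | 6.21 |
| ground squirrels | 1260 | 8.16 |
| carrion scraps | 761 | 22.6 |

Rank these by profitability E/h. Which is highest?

Profitability E/h (kJ/min): berries = 1710/6.21 = 275, ground squirrels = 1260/8.16 = 154, carrion scraps = 761/22.6 = 33.7.
Ranked: berries > ground squirrels > carrion scraps.

berries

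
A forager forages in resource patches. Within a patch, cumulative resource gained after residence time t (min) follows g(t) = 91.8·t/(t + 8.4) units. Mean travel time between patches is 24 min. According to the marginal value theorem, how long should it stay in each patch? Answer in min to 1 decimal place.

14.2 min

Maximise g(t)/(T+t): set derivative to zero → g'(t)(T+t) = g(t).
g'(t) = 91.8·8.4/(t + 8.4)². Setting 91.8·8.4/(t+8.4)² = 91.8t/[(t+8.4)(24+t)] gives 8.4(24+t) = t(t+8.4), so t² = 8.4×24 = 201.6.
t* = √201.6 = 14.2 min.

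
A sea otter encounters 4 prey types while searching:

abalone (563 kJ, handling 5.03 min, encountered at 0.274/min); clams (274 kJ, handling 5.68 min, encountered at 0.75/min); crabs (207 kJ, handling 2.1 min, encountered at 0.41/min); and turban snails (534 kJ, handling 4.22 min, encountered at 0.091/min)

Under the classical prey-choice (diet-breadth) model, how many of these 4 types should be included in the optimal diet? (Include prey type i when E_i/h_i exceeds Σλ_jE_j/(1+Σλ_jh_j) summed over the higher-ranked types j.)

3

Rank by E/h (kJ/min): turban snails 127, abalone 112, crabs 98.6, clams 48.2. Include each in turn until the next type's E/h falls below the running intake rate.
Rate on top 1: 35.11. abalone: 112 > 35.11 → include.
Rate on top 2: 73.44. crabs: 98.6 > 73.44 → include.
Rate on top 3: 79.41. clams: 48.2 < 79.41 → exclude; stop.
Optimal diet: turban snails, abalone, crabs — 3 of 4 types.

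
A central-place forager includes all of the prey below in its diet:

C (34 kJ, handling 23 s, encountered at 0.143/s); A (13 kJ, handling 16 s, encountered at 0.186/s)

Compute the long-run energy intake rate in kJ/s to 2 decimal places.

R = (0.143×34 + 0.186×13) / (1 + 0.143×23 + 0.186×16) = 7.28/7.265 = 1.002 kJ/s.

1.00 kJ/s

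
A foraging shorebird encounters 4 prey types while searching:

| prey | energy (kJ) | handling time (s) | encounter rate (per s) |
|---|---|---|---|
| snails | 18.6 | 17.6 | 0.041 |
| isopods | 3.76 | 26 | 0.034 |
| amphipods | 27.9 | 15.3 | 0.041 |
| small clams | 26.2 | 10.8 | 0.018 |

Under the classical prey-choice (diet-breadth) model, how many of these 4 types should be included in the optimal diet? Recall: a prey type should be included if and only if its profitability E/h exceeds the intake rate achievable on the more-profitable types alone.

3

E/h in descending order: small clams 2.43, amphipods 1.82, snails 1.06, isopods 0.145 kJ/s. The optimal diet is the largest prefix of this list for which every included type satisfies E_i/h_i > R on the types above it.
Rate on top 1: 0.3948. amphipods: 1.82 > 0.3948 → include.
Rate on top 2: 0.8868. snails: 1.06 > 0.8868 → include.
Rate on top 3: 0.935. isopods: 0.145 < 0.935 → exclude; stop.
Optimal diet: small clams, amphipods, snails — 3 of 4 types.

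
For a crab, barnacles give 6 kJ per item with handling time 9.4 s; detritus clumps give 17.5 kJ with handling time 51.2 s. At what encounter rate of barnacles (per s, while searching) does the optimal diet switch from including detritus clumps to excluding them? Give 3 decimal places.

0.123 per s

The zero-one rule: include detritus clumps iff E₂/h₂ > λE₁/(1+λh₁). Equality gives the switch point.
λE₁h₂ = E₂ + λE₂h₁ ⇒ λ = E₂/(E₁h₂ − E₂h₁) = 17.5/(307.2 − 164.5) = 0.1226 per s.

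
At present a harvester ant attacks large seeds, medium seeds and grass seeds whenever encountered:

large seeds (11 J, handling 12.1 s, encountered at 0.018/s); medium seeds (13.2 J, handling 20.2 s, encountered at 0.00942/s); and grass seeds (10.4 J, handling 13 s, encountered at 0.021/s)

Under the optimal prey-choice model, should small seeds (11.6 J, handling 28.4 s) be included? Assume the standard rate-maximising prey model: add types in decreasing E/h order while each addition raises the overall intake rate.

Yes

On large seeds, medium seeds and grass seeds alone, R = ΣλE/(1+Σλh) = 0.5407/1.681 = 0.3217 J/s.
Profitability of small seeds: 11.6/28.4 = 0.4085 J/s.
0.4085 > 0.3217, so adding small seeds raises the average — include it.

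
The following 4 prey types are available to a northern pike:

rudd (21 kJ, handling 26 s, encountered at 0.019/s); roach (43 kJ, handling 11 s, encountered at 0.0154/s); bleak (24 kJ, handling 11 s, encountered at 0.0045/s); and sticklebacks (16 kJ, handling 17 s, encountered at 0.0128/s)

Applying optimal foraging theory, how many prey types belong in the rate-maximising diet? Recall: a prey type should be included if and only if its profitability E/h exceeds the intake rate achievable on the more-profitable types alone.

4

Profitabilities (E/h, kJ/s): roach 3.91, bleak 2.18, sticklebacks 0.941, rudd 0.808. Add prey in this order while the next type's profitability exceeds the intake rate on those already taken.
Rate on top 1: 0.5663. bleak: 2.18 > 0.5663 → include.
Rate on top 2: 0.6319. sticklebacks: 0.941 > 0.6319 → include.
Rate on top 3: 0.6787. rudd: 0.808 > 0.6787 → include.
Optimal diet: roach, bleak, sticklebacks, rudd — 4 of 4 types.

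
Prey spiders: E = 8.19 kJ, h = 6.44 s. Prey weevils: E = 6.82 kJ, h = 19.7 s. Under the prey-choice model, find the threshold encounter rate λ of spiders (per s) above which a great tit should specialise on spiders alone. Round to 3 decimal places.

At the threshold, the rate on spiders alone equals the profitability of weevils: λ·8.19/(1 + λ·6.44) = 6.82/19.7 = 0.3462.
Rearranging, λ(8.19 − 0.3462×6.44) = 0.3462, so λ = 0.3462/5.961 = 0.05808 per s.

0.058 per s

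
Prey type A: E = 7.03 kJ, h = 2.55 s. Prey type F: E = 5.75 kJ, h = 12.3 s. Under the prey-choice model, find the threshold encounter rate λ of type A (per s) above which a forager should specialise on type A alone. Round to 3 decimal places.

At the threshold, the rate on type A alone equals the profitability of type F: λ·7.03/(1 + λ·2.55) = 5.75/12.3 = 0.4675.
Rearranging, λ(7.03 − 0.4675×2.55) = 0.4675, so λ = 0.4675/5.838 = 0.08008 per s.

0.080 per s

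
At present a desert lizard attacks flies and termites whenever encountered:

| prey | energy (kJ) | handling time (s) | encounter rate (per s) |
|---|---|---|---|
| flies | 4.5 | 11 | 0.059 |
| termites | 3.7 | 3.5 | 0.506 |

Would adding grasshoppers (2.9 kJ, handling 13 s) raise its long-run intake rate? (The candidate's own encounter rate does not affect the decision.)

No

On flies and termites alone, R = ΣλE/(1+Σλh) = 2.138/3.42 = 0.6251 kJ/s.
grasshoppers: E/h = 2.9/13 = 0.2231 kJ/s.
0.2231 < 0.6251, so adding grasshoppers would lower the average — exclude it.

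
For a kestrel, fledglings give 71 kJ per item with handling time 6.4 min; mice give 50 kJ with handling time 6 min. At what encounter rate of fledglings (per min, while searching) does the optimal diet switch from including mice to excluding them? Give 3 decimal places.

Drop mice once their profitability E₂/h₂ falls below the rate achievable on fledglings alone: E₂/h₂ = λE₁/(1 + λh₁).
Solve for λ: λE₁h₂ = E₂(1 + λh₁) → λ(E₁h₂ − E₂h₁) = E₂ → λ = E₂/(E₁h₂ − E₂h₁).
λ = 50/(71×6 − 50×6.4) = 50/106 = 0.4717 per min.

0.472 per min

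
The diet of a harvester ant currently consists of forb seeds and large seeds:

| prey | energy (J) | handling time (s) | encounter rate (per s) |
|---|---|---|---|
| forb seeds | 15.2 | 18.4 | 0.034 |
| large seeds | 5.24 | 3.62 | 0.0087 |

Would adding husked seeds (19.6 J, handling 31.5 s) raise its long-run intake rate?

Current rate: (0.034×15.2 + 0.0087×5.24)/(1 + 0.034×18.4 + 0.0087×3.62) = 0.3394 J/s.
Profitability of husked seeds: 19.6/31.5 = 0.6222 J/s.
Since 0.6222 > R, including husked seeds increases the long-run rate.

Yes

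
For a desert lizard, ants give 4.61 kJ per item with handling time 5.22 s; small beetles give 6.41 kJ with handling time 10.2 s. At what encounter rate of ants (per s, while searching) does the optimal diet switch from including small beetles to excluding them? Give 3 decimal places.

At the threshold, the rate on ants alone equals the profitability of small beetles: λ·4.61/(1 + λ·5.22) = 6.41/10.2 = 0.6284.
Rearranging, λ(4.61 − 0.6284×5.22) = 0.6284, so λ = 0.6284/1.33 = 0.4727 per s.

0.473 per s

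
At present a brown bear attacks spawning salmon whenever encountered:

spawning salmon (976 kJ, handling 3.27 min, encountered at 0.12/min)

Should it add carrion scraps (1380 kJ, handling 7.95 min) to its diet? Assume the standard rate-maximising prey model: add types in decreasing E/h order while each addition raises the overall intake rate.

Current rate: (0.12×976)/(1 + 0.12×3.27) = 84.11 kJ/min.
carrion scraps: E/h = 1380/7.95 = 173.6 kJ/min.
173.6 > 84.11, so adding carrion scraps raises the average — include it.

Yes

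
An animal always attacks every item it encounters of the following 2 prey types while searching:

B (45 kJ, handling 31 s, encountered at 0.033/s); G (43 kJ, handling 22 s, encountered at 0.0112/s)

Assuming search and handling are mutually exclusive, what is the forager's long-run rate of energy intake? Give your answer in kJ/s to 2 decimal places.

0.87 kJ/s

R = Σλ_iE_i / (1 + Σλ_ih_i)
Numerator: 0.033×45 + 0.0112×43 = 1.967
Denominator: 1 + 0.033×31 + 0.0112×22 = 2.269
R = 1.967/2.269 = 0.8666 kJ/s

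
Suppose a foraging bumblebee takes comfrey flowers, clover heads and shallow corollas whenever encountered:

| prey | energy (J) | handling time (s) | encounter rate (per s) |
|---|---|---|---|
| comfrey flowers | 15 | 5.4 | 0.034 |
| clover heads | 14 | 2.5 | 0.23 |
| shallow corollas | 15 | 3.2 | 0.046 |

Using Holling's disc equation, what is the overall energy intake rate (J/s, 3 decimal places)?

2.319 J/s

Energy encountered per unit search time: 0.034×15 + 0.23×14 + 0.046×15 = 4.42 J/s.
Handling time per unit search time: 0.034×5.4 + 0.23×2.5 + 0.046×3.2 = 0.9058.
Rate = 4.42/(1 + 0.9058) = 2.319 J/s.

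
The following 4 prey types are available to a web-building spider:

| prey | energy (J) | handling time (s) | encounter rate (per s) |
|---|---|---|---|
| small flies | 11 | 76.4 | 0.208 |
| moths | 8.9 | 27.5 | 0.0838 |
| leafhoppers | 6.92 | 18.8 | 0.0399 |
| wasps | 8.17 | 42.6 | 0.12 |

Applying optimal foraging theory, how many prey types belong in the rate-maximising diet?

E/h in descending order: leafhoppers 0.368, moths 0.324, wasps 0.192, small flies 0.144 J/s. The optimal diet is the largest prefix of this list for which every included type satisfies E_i/h_i > R on the types above it.
Rate on top 1: 0.1578. moths: 0.324 > 0.1578 → include.
Rate on top 2: 0.252. wasps: 0.192 < 0.252 → exclude; stop.
Optimal diet: leafhoppers, moths — 2 of 4 types.

2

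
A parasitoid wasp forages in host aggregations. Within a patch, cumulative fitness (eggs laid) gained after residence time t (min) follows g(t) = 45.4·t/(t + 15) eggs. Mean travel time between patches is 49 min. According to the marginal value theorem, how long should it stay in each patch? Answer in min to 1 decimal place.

Maximise g(t)/(T+t): set derivative to zero → g'(t)(T+t) = g(t).
g'(t) = 45.4·15/(t + 15)². Setting 45.4·15/(t+15)² = 45.4t/[(t+15)(49+t)] gives 15(49+t) = t(t+15), so t² = 15×49 = 735.
t* = √735 = 27.11 min.

27.1 min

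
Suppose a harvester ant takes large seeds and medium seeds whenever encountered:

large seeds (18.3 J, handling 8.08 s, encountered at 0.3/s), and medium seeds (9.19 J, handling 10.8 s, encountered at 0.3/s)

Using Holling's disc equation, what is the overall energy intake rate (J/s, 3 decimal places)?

R = Σλ_iE_i / (1 + Σλ_ih_i)
Numerator: 0.3×18.3 + 0.3×9.19 = 8.247
Denominator: 1 + 0.3×8.08 + 0.3×10.8 = 6.664
R = 8.247/6.664 = 1.238 J/s

1.238 J/s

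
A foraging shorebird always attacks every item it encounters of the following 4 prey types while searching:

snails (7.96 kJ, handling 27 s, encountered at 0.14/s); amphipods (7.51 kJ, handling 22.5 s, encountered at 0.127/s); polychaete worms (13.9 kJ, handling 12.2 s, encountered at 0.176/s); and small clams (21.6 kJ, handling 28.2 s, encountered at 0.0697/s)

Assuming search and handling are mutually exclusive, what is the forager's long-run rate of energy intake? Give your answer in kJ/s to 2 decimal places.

0.51 kJ/s

R = (0.14×7.96 + 0.127×7.51 + 0.176×13.9 + 0.0697×21.6) / (1 + 0.14×27 + 0.127×22.5 + 0.176×12.2 + 0.0697×28.2) = 6.02/11.75 = 0.5123 kJ/s.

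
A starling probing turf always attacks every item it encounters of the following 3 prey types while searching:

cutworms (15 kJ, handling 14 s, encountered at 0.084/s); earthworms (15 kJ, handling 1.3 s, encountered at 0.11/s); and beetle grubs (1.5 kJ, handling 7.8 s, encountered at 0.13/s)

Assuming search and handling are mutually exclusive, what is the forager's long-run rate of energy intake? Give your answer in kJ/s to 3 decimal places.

Energy encountered per unit search time: 0.084×15 + 0.11×15 + 0.13×1.5 = 3.105 kJ/s.
Handling time per unit search time: 0.084×14 + 0.11×1.3 + 0.13×7.8 = 2.333.
Rate = 3.105/(1 + 2.333) = 0.9316 kJ/s.

0.932 kJ/s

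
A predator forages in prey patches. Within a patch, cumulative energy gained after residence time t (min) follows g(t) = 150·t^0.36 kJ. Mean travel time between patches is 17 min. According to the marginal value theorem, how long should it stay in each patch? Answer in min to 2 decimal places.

Maximise g(t)/(T+t): set derivative to zero → g'(t)(T+t) = g(t).
g'(t) = 0.36·150·t^-0.64. Setting 0.36·150·t^-0.64 = 150·t^0.36/(17+t) gives 0.36(17+t) = t, so 0.64·t = 0.36×17.
t* = 0.36×17/0.64 = 9.562 min.

9.56 min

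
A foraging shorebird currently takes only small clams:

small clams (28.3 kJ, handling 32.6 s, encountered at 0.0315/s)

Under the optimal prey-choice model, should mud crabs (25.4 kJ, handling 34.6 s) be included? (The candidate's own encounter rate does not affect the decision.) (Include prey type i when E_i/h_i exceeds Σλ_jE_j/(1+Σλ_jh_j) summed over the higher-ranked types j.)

Yes

On small clams alone, R = ΣλE/(1+Σλh) = 0.8915/2.027 = 0.4398 kJ/s.
Profitability of mud crabs: 25.4/34.6 = 0.7341 kJ/s.
Since 0.7341 > R, including mud crabs increases the long-run rate.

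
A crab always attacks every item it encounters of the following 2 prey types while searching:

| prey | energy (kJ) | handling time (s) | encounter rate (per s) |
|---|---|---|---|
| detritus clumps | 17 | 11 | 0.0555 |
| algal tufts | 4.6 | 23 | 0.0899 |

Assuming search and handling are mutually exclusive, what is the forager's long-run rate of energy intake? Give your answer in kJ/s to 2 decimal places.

Energy encountered per unit search time: 0.0555×17 + 0.0899×4.6 = 1.357 kJ/s.
Handling time per unit search time: 0.0555×11 + 0.0899×23 = 2.678.
Rate = 1.357/(1 + 2.678) = 0.3689 kJ/s.

0.37 kJ/s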